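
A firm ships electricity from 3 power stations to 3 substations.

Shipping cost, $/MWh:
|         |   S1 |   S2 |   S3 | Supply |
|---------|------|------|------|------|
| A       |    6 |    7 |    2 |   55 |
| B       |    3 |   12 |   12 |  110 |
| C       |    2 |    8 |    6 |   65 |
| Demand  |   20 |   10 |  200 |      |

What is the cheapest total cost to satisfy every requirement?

Optimal allocation:
  A->S3: 55 × $2 = $110
  B->S1: 20 × $3 = $60
  B->S2: 10 × $12 = $120
  B->S3: 80 × $12 = $960
  C->S3: 65 × $6 = $390
Total = 110 + 60 + 120 + 960 + 390 = $1640.
(Supply check: A ships 55; B ships 110; C ships 65.)

1640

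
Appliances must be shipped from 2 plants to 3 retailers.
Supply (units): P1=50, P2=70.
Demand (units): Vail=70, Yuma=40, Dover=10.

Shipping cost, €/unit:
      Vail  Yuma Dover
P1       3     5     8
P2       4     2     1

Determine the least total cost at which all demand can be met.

320

One minimum-cost allocation:
  P1->Vail: 50 × €3 = €150
  P2->Vail: 20 × €4 = €80
  P2->Yuma: 40 × €2 = €80
  P2->Dover: 10 × €1 = €10
Total = 150 + 80 + 80 + 10 = €320.
(Supply check: P1 ships 50; P2 ships 70.)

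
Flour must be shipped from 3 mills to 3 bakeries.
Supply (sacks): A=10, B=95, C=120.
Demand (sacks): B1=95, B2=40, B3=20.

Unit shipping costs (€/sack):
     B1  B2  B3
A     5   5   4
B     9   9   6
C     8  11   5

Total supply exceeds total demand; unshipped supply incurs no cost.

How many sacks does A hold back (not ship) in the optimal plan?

An optimal plan:
  A->B2: 10 × €5 = €50
  B->B2: 30 × €9 = €270
  C->B1: 95 × €8 = €760
  C->B3: 20 × €5 = €100
Total cost = €1180.
A ships 10 of its 10, leaving 0.

0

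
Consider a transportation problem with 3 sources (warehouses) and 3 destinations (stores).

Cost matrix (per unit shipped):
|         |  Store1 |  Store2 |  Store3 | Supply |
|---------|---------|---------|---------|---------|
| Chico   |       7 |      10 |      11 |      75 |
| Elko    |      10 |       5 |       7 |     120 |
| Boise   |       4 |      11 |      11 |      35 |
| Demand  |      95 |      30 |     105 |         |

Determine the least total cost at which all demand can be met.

One minimum-cost allocation:
  Chico to Store1: 60 units
  Chico to Store3: 15 units
  Elko to Store2: 30 units
  Elko to Store3: 90 units
  Boise to Store1: 35 units
Total cost = 1505.

1505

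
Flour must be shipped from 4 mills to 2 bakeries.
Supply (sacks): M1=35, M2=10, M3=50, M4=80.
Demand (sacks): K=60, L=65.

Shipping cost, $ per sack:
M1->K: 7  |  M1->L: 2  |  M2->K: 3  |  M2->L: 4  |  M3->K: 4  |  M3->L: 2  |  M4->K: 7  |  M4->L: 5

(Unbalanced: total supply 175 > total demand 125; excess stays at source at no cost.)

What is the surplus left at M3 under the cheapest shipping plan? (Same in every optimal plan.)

An optimal plan:
  M1–L: 35 × $2 = $70
  M2–K: 10 × $3 = $30
  M3–K: 50 × $4 = $200
  M4–L: 30 × $5 = $150
Total cost = $450.
M3 ships 50 of its 50, leaving 0.

0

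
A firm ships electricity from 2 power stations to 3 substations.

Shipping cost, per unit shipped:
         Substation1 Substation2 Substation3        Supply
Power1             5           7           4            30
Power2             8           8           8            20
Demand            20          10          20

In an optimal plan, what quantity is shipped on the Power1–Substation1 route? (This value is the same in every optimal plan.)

Optimal shipments:
  Power1->Substation1: 10 × 5 = 50
  Power1->Substation3: 20 × 4 = 80
  Power2->Substation1: 10 × 8 = 80
  Power2->Substation2: 10 × 8 = 80
Total cost = 290.
So Power1→Substation1 carries 10 MWh.

10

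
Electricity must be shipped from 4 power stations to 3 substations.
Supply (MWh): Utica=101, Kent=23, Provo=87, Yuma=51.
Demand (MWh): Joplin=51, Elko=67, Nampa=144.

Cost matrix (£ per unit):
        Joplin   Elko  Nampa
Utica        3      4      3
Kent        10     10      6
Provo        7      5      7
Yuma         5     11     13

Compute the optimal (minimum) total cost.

Optimal allocation:
  Utica->Nampa: 101 × £3 = £303
  Kent->Nampa: 23 × £6 = £138
  Provo->Elko: 67 × £5 = £335
  Provo->Nampa: 20 × £7 = £140
  Yuma->Joplin: 51 × £5 = £255
Total = 303 + 138 + 335 + 140 + 255 = £1171.

1171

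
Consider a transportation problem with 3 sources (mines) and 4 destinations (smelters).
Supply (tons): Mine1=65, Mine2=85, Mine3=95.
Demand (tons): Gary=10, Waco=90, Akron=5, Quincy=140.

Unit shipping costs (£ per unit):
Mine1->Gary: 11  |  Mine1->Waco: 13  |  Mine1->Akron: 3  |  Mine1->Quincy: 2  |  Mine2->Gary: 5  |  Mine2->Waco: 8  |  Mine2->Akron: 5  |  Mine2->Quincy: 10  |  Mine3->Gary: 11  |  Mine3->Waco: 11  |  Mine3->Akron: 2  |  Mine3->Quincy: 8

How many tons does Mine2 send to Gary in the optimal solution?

10

The minimum-cost plan:
  Mine1->Quincy: 65 tons
  Mine2->Gary: 10 tons
  Mine2->Waco: 75 tons
  Mine3->Waco: 15 tons
  Mine3->Akron: 5 tons
  Mine3->Quincy: 75 tons
Total cost = £1555.
So Mine2→Gary carries 10 tons.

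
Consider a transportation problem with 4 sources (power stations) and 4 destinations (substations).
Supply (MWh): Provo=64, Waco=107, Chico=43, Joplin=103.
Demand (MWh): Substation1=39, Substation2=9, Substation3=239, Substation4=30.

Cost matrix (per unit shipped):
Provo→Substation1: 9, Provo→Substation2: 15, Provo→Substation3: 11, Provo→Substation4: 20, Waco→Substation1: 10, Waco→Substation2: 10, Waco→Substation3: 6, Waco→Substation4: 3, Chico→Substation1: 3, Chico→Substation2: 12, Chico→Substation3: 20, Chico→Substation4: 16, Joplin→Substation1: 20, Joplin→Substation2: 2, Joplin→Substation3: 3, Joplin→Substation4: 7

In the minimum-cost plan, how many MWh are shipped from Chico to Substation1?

Optimal shipments:
  Provo->Substation3: 64 × 11 = 704
  Waco->Substation3: 77 × 6 = 462
  Waco->Substation4: 30 × 3 = 90
  Chico->Substation1: 39 × 3 = 117
  Chico->Substation2: 4 × 12 = 48
  Joplin->Substation2: 5 × 2 = 10
  Joplin->Substation3: 98 × 3 = 294
Total cost = 1725.
So Chico→Substation1 carries 39 MWh.

39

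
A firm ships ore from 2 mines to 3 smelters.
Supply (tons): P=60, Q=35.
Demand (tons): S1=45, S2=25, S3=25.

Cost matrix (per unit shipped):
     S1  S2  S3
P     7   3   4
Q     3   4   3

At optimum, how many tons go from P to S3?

Solving gives:
  P to S1: 10 tons
  P to S2: 25 tons
  P to S3: 25 tons
  Q to S1: 35 tons
Total cost = 350.
So P→S3 carries 25 tons.

25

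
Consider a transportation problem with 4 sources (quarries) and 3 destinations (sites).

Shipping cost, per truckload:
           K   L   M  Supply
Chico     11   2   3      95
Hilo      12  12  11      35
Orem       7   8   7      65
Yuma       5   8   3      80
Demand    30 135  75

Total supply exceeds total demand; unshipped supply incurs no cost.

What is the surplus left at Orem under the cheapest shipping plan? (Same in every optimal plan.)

Minimum-cost shipments:
  Chico→L: 95 × 2 = 190
  Orem→K: 25 × 7 = 175
  Orem→L: 40 × 8 = 320
  Yuma→K: 5 × 5 = 25
  Yuma→M: 75 × 3 = 225
Total cost = 935.
Orem ships 65 of its 65, leaving 0.

0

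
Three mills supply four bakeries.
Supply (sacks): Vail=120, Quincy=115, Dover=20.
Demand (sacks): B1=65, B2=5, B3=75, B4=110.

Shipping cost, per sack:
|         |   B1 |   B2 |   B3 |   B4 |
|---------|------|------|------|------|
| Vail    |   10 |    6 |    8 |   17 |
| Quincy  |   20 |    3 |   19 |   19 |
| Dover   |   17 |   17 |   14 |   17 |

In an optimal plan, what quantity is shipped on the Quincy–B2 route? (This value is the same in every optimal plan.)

5

Solving gives:
  Vail->B1: 65 × 10 = 650
  Vail->B3: 55 × 8 = 440
  Quincy->B2: 5 × 3 = 15
  Quincy->B4: 110 × 19 = 2090
  Dover->B3: 20 × 14 = 280
Total cost = 3475.
So Quincy→B2 carries 5 sacks.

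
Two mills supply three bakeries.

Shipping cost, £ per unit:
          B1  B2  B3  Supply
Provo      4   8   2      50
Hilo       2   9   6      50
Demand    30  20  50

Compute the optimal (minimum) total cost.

Optimal allocation:
  Provo->B3: 50 × £2 = £100
  Hilo->B1: 30 × £2 = £60
  Hilo->B2: 20 × £9 = £180
Total = 100 + 60 + 180 = £340.
(Supply check: Provo ships 50; Hilo ships 50.)

340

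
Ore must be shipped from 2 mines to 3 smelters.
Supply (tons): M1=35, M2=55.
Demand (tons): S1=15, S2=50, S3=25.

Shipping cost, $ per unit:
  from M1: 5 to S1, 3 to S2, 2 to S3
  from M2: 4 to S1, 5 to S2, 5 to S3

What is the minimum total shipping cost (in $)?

340

A cheapest plan:
  M1 to S2: 10 × $3 = $30
  M1 to S3: 25 × $2 = $50
  M2 to S1: 15 × $4 = $60
  M2 to S2: 40 × $5 = $200
Total = 30 + 50 + 60 + 200 = $340.
(Supply check: M1 ships 35; M2 ships 55.)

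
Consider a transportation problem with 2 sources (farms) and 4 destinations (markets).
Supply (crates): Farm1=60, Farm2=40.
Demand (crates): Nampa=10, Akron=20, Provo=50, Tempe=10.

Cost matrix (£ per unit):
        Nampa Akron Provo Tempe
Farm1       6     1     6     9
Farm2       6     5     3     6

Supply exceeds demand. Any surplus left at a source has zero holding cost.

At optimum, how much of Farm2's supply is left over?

0

An optimal plan:
  Farm1→Nampa: 10 × £6 = £60
  Farm1→Akron: 20 × £1 = £20
  Farm1→Provo: 10 × £6 = £60
  Farm1→Tempe: 10 × £9 = £90
  Farm2→Provo: 40 × £3 = £120
Total cost = £350.
Farm2 ships 40 of its 40, leaving 0.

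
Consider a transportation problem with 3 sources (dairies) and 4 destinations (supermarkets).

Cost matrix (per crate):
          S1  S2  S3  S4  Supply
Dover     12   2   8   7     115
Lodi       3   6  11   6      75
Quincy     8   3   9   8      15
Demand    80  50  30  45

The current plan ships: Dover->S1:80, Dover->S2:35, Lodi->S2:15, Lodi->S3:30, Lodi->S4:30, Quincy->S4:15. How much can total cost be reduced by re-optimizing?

820

Current plan cost = 80·12 + 35·2 + 15·6 + 30·11 + 30·6 + 15·8 = 1750.
Optimal plan:
  Dover to S2: 50 × 2 = 100
  Dover to S3: 20 × 8 = 160
  Dover to S4: 45 × 7 = 315
  Lodi to S1: 75 × 3 = 225
  Quincy to S1: 5 × 8 = 40
  Quincy to S3: 10 × 9 = 90
Optimal cost = 930.
Saving = 1750 − 930 = 820.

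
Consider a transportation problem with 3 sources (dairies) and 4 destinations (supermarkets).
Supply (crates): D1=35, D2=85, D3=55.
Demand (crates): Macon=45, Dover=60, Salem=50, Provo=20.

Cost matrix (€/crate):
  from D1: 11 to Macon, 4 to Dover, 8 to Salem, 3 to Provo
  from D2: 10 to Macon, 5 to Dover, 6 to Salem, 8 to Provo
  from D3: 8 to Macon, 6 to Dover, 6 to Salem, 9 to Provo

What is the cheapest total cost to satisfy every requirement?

1005

A cheapest plan:
  D1->Dover: 15 × €4 = €60
  D1->Provo: 20 × €3 = €60
  D2->Dover: 45 × €5 = €225
  D2->Salem: 40 × €6 = €240
  D3->Macon: 45 × €8 = €360
  D3->Salem: 10 × €6 = €60
Total = 60 + 60 + 225 + 240 + 360 + 60 = €1005.
(Supply check: D1 ships 35; D2 ships 85; D3 ships 55.)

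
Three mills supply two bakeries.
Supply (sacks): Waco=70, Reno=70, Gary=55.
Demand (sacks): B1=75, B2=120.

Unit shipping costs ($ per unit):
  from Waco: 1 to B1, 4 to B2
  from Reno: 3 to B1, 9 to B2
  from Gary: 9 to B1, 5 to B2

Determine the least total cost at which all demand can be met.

Optimal allocation:
  Waco–B1: 5 × $1 = $5
  Waco–B2: 65 × $4 = $260
  Reno–B1: 70 × $3 = $210
  Gary–B2: 55 × $5 = $275
Total = 5 + 260 + 210 + 275 = $750.
(Supply check: Waco ships 70; Reno ships 70; Gary ships 55.)

750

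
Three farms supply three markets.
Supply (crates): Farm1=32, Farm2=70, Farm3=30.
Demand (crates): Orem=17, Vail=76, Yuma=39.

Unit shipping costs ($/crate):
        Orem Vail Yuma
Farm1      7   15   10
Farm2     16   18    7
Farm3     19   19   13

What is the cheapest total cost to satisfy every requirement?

A cheapest plan:
  Farm1 to Orem: 17 × $7 = $119
  Farm1 to Vail: 15 × $15 = $225
  Farm2 to Vail: 31 × $18 = $558
  Farm2 to Yuma: 39 × $7 = $273
  Farm3 to Vail: 30 × $19 = $570
Total = 119 + 225 + 558 + 273 + 570 = $1745.

1745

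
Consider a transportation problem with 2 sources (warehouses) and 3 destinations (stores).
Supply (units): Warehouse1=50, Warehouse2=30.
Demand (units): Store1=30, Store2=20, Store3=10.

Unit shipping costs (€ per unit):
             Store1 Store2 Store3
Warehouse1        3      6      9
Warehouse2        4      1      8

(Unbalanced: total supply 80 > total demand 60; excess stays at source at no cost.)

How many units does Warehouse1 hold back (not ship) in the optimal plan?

An optimal plan:
  Warehouse1 to Store1: 30 × €3 = €90
  Warehouse2 to Store2: 20 × €1 = €20
  Warehouse2 to Store3: 10 × €8 = €80
Total cost = €190.
Warehouse1 ships 30 of its 50, leaving 20.

20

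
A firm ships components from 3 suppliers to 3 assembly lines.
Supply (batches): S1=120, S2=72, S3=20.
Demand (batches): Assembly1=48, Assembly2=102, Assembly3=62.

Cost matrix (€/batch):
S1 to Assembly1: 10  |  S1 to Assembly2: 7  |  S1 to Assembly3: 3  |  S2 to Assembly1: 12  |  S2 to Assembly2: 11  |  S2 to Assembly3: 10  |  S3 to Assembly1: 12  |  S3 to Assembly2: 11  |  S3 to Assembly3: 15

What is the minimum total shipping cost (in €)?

1652

Optimal allocation:
  S1→Assembly2: 58 × €7 = €406
  S1→Assembly3: 62 × €3 = €186
  S2→Assembly1: 48 × €12 = €576
  S2→Assembly2: 24 × €11 = €264
  S3→Assembly2: 20 × €11 = €220
Total = 406 + 186 + 576 + 264 + 220 = €1652.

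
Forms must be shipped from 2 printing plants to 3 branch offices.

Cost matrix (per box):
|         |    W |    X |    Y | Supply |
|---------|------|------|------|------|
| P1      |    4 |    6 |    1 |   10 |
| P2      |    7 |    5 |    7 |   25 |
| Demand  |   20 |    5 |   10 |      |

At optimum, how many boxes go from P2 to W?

20

Optimal shipments:
  P1–Y: 10 boxes
  P2–W: 20 boxes
  P2–X: 5 boxes
Total cost = 175.
So P2→W carries 20 boxes.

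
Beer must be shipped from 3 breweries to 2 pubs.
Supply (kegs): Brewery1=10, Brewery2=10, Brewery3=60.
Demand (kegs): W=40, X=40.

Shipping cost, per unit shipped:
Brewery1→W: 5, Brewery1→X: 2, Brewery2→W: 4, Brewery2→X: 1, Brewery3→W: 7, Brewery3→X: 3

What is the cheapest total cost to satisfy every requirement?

A cheapest plan:
  Brewery1->W: 10 × 5 = 50
  Brewery2->W: 10 × 4 = 40
  Brewery3->W: 20 × 7 = 140
  Brewery3->X: 40 × 3 = 120
Total = 50 + 40 + 140 + 120 = 350.
(Supply check: Brewery1 ships 10; Brewery2 ships 10; Brewery3 ships 60.)

350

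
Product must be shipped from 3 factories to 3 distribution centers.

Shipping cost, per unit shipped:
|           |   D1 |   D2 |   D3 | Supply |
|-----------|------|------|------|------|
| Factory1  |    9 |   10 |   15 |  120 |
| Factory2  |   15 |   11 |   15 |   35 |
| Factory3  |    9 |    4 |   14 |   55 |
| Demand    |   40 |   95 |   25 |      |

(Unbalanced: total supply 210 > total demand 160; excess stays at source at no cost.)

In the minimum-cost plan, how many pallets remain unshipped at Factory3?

Minimum-cost shipments:
  Factory1->D1: 40 × 9 = 360
  Factory1->D2: 40 × 10 = 400
  Factory2->D3: 25 × 15 = 375
  Factory3->D2: 55 × 4 = 220
Total cost = 1355.
Factory3 ships 55 of its 55, leaving 0.

0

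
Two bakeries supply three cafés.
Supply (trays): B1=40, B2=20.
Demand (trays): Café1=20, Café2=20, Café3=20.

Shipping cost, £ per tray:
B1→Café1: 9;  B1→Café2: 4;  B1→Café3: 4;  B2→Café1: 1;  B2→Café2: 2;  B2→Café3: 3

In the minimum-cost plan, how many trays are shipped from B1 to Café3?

Solving gives:
  B1 to Café2: 20 × £4 = £80
  B1 to Café3: 20 × £4 = £80
  B2 to Café1: 20 × £1 = £20
Total cost = £180.
So B1→Café3 carries 20 trays.

20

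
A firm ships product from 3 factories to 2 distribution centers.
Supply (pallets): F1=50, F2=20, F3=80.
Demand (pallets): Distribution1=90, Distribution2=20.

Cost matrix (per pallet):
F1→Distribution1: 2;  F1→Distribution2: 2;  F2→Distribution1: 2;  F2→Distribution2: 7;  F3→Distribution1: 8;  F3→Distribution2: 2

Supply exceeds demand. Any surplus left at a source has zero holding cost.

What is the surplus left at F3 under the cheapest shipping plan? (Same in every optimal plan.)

An optimal plan:
  F1–Distribution1: 50 pallets
  F2–Distribution1: 20 pallets
  F3–Distribution1: 20 pallets
  F3–Distribution2: 20 pallets
Total cost = 340.
F3 ships 40 of its 80, leaving 40.

40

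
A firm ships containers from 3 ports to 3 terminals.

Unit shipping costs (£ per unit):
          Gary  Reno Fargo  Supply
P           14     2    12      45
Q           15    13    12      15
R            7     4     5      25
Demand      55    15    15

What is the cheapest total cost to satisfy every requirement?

Optimal allocation:
  P–Gary: 30 TEU
  P–Reno: 15 TEU
  Q–Fargo: 15 TEU
  R–Gary: 25 TEU
Total cost = £805.

805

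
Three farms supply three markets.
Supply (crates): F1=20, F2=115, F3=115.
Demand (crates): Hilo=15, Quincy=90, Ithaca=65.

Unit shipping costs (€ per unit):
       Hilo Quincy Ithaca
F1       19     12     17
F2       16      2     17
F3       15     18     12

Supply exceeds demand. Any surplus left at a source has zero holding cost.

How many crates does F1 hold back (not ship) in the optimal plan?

Minimum-cost shipments:
  F2->Quincy: 90 crates
  F3->Hilo: 15 crates
  F3->Ithaca: 65 crates
Total cost = €1185.
F1 ships 0 of its 20, leaving 20.

20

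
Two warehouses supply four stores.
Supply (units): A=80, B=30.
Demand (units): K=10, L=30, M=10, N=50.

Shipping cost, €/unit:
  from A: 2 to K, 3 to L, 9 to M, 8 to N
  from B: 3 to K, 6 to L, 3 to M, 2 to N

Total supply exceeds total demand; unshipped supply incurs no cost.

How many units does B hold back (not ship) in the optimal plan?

An optimal plan:
  A to K: 10 × €2 = €20
  A to L: 30 × €3 = €90
  A to M: 10 × €9 = €90
  A to N: 20 × €8 = €160
  B to N: 30 × €2 = €60
Total cost = €420.
B ships 30 of its 30, leaving 0.

0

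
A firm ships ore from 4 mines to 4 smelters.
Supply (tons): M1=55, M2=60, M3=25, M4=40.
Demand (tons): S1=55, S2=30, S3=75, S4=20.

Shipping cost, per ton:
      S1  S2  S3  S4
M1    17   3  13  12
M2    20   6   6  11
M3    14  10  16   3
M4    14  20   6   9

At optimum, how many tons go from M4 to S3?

15

The minimum-cost plan:
  M1–S1: 25 × 17 = 425
  M1–S2: 30 × 3 = 90
  M2–S3: 60 × 6 = 360
  M3–S1: 5 × 14 = 70
  M3–S4: 20 × 3 = 60
  M4–S1: 25 × 14 = 350
  M4–S3: 15 × 6 = 90
Total cost = 1445.
So M4→S3 carries 15 tons.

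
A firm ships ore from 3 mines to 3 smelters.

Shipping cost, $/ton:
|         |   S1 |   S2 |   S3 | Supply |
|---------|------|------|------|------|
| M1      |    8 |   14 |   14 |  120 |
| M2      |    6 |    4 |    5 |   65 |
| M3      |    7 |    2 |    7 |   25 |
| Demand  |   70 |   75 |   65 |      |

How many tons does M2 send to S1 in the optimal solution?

The minimum-cost plan:
  M1->S1: 70 × $8 = $560
  M1->S3: 50 × $14 = $700
  M2->S2: 50 × $4 = $200
  M2->S3: 15 × $5 = $75
  M3->S2: 25 × $2 = $50
Total cost = $1585.
The route M2→S1 is not used.

0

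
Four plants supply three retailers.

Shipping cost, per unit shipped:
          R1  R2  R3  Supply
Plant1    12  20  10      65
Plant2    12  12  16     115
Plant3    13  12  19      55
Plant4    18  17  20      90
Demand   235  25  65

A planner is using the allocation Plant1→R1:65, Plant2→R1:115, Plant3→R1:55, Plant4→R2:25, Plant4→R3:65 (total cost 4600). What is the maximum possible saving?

Current plan cost = 65·12 + 115·12 + 55·13 + 25·17 + 65·20 = 4600.
Optimal plan:
  Plant1–R3: 65 × 10 = 650
  Plant2–R1: 115 × 12 = 1380
  Plant3–R1: 55 × 13 = 715
  Plant4–R1: 65 × 18 = 1170
  Plant4–R2: 25 × 17 = 425
Optimal cost = 4340.
Saving = 4600 − 4340 = 260.

260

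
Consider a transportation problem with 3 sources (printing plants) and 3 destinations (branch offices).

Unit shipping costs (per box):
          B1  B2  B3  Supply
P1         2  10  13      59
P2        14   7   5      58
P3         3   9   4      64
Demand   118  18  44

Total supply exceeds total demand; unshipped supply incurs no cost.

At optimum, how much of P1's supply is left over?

0

An optimal plan:
  P1→B1: 59 × 2 = 118
  P2→B2: 18 × 7 = 126
  P2→B3: 39 × 5 = 195
  P3→B1: 59 × 3 = 177
  P3→B3: 5 × 4 = 20
Total cost = 636.
P1 ships 59 of its 59, leaving 0.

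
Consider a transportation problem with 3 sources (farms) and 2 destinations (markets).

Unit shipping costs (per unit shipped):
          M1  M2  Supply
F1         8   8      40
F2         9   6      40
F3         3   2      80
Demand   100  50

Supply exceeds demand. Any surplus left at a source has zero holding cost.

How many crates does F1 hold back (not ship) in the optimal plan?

10

An optimal plan:
  F1–M1: 30 × 8 = 240
  F2–M2: 40 × 6 = 240
  F3–M1: 70 × 3 = 210
  F3–M2: 10 × 2 = 20
Total cost = 710.
F1 ships 30 of its 40, leaving 10.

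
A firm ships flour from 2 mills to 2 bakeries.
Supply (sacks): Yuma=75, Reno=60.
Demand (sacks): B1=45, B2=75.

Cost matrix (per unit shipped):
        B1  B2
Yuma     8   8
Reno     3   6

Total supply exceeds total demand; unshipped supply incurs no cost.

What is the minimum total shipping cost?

705

An optimal shipping plan:
  Yuma→B2: 60 × 8 = 480
  Reno→B1: 45 × 3 = 135
  Reno→B2: 15 × 6 = 90
Total = 480 + 135 + 90 = 705.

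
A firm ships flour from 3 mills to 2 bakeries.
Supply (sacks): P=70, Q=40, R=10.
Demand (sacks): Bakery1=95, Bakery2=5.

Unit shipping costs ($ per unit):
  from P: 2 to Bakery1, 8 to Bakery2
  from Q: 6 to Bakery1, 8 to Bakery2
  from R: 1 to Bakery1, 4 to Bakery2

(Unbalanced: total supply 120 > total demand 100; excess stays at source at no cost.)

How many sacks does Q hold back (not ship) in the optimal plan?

Minimum-cost shipments:
  P→Bakery1: 70 × $2 = $140
  Q→Bakery1: 15 × $6 = $90
  Q→Bakery2: 5 × $8 = $40
  R→Bakery1: 10 × $1 = $10
Total cost = $280.
Q ships 20 of its 40, leaving 20.

20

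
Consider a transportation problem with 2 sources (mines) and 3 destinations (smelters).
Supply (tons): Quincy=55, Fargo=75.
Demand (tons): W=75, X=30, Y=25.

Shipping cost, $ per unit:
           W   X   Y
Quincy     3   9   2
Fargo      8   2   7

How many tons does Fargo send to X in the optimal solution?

Optimal shipments:
  Quincy–W: 30 tons
  Quincy–Y: 25 tons
  Fargo–W: 45 tons
  Fargo–X: 30 tons
Total cost = $560.
So Fargo→X carries 30 tons.

30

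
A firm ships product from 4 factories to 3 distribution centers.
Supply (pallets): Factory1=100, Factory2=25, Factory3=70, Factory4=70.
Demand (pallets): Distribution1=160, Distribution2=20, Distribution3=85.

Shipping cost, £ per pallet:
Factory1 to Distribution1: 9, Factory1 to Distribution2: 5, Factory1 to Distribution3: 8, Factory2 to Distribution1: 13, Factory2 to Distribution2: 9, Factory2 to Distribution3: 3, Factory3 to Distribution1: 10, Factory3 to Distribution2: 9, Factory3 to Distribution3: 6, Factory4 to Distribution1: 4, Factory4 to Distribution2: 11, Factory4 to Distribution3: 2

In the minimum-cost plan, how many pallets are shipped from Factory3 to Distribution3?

60

Optimal shipments:
  Factory1–Distribution1: 80 pallets
  Factory1–Distribution2: 20 pallets
  Factory2–Distribution3: 25 pallets
  Factory3–Distribution1: 10 pallets
  Factory3–Distribution3: 60 pallets
  Factory4–Distribution1: 70 pallets
Total cost = £1635.
So Factory3→Distribution3 carries 60 pallets.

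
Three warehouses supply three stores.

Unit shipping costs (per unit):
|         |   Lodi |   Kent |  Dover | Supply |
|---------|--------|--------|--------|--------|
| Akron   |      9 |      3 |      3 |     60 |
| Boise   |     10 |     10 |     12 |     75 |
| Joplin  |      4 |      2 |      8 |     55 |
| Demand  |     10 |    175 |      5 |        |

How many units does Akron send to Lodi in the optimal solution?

Solving gives:
  Akron->Kent: 55 units
  Akron->Dover: 5 units
  Boise->Lodi: 10 units
  Boise->Kent: 65 units
  Joplin->Kent: 55 units
Total cost = 1040.
The route Akron→Lodi is not used.

0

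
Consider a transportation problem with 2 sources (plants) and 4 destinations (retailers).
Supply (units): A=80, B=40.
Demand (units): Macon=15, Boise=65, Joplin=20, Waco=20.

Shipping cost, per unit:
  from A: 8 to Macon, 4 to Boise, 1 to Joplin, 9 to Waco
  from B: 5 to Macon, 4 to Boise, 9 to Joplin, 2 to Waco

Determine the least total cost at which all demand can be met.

395

One minimum-cost allocation:
  A–Boise: 60 × 4 = 240
  A–Joplin: 20 × 1 = 20
  B–Macon: 15 × 5 = 75
  B–Boise: 5 × 4 = 20
  B–Waco: 20 × 2 = 40
Total = 240 + 20 + 75 + 20 + 40 = 395.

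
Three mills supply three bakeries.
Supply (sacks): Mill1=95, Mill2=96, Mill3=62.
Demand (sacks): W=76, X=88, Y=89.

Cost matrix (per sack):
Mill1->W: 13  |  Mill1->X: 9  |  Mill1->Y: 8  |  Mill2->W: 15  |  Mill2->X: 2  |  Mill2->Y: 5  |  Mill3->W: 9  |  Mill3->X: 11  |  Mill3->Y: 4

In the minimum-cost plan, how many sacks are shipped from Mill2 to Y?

8

Optimal shipments:
  Mill1–W: 14 × 13 = 182
  Mill1–Y: 81 × 8 = 648
  Mill2–X: 88 × 2 = 176
  Mill2–Y: 8 × 5 = 40
  Mill3–W: 62 × 9 = 558
Total cost = 1604.
So Mill2→Y carries 8 sacks.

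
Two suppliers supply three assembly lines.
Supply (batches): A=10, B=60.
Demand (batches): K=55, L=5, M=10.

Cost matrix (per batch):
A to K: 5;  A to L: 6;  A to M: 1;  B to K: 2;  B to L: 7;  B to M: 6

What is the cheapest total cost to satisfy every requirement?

155

An optimal shipping plan:
  A->M: 10 × 1 = 10
  B->K: 55 × 2 = 110
  B->L: 5 × 7 = 35
Total = 10 + 110 + 35 = 155.
(Supply check: A ships 10; B ships 60.)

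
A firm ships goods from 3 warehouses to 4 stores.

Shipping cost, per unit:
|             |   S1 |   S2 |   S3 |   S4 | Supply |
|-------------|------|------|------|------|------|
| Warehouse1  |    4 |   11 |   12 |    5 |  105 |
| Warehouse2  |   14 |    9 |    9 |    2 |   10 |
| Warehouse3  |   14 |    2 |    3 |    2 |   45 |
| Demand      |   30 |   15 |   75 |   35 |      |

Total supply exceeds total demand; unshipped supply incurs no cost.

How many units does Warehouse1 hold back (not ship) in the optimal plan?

5

Minimum-cost shipments:
  Warehouse1–S1: 30 × 4 = 120
  Warehouse1–S3: 45 × 12 = 540
  Warehouse1–S4: 25 × 5 = 125
  Warehouse2–S4: 10 × 2 = 20
  Warehouse3–S2: 15 × 2 = 30
  Warehouse3–S3: 30 × 3 = 90
Total cost = 925.
Warehouse1 ships 100 of its 105, leaving 5.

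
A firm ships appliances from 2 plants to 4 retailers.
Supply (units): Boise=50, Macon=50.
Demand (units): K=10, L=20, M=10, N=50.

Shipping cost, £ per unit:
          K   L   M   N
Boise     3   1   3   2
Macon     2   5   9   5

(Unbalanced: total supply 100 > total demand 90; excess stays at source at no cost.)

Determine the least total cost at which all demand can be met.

An optimal shipping plan:
  Boise→L: 20 × £1 = £20
  Boise→M: 10 × £3 = £30
  Boise→N: 20 × £2 = £40
  Macon→K: 10 × £2 = £20
  Macon→N: 30 × £5 = £150
Total = 20 + 30 + 40 + 20 + 150 = £260.

260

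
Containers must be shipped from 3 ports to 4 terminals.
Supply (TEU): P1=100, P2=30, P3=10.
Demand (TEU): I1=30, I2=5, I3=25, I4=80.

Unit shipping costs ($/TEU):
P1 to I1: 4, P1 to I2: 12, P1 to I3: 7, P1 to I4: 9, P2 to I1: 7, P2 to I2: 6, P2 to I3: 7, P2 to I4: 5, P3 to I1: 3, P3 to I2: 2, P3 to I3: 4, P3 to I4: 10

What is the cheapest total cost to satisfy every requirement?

An optimal shipping plan:
  P1–I1: 30 × $4 = $120
  P1–I3: 20 × $7 = $140
  P1–I4: 50 × $9 = $450
  P2–I4: 30 × $5 = $150
  P3–I2: 5 × $2 = $10
  P3–I3: 5 × $4 = $20
Total = 120 + 140 + 450 + 150 + 10 + 20 = $890.

890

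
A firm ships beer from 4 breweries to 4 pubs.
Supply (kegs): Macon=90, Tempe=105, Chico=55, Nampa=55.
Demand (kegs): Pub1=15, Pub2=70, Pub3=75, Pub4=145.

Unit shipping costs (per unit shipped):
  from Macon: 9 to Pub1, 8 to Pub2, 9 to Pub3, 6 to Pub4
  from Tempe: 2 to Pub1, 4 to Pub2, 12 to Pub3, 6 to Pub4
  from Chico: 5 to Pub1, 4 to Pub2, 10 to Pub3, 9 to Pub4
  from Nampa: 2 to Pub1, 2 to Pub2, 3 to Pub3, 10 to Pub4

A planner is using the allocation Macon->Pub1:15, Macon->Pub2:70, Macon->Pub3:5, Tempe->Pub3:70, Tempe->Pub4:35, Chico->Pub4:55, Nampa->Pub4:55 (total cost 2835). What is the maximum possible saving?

1310

Current plan cost = 15·9 + 70·8 + 5·9 + 70·12 + 35·6 + 55·9 + 55·10 = 2835.
Optimal plan:
  Macon->Pub3: 20 × 9 = 180
  Macon->Pub4: 70 × 6 = 420
  Tempe->Pub1: 15 × 2 = 30
  Tempe->Pub2: 15 × 4 = 60
  Tempe->Pub4: 75 × 6 = 450
  Chico->Pub2: 55 × 4 = 220
  Nampa->Pub3: 55 × 3 = 165
Optimal cost = 1525.
Saving = 2835 − 1525 = 1310.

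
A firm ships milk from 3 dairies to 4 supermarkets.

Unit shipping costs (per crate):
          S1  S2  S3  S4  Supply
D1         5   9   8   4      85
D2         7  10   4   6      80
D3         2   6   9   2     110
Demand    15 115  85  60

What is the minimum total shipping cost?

Optimal allocation:
  D1→S2: 20 crates
  D1→S3: 5 crates
  D1→S4: 60 crates
  D2→S3: 80 crates
  D3→S1: 15 crates
  D3→S2: 95 crates
Total cost = 1380.

1380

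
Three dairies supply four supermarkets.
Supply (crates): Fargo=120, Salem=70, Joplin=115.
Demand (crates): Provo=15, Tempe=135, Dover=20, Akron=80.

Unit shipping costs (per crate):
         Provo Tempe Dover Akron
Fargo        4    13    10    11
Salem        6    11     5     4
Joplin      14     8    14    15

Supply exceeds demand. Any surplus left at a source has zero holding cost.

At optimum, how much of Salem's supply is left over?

An optimal plan:
  Fargo to Provo: 15 × 4 = 60
  Fargo to Tempe: 20 × 13 = 260
  Fargo to Dover: 20 × 10 = 200
  Fargo to Akron: 10 × 11 = 110
  Salem to Akron: 70 × 4 = 280
  Joplin to Tempe: 115 × 8 = 920
Total cost = 1830.
Salem ships 70 of its 70, leaving 0.

0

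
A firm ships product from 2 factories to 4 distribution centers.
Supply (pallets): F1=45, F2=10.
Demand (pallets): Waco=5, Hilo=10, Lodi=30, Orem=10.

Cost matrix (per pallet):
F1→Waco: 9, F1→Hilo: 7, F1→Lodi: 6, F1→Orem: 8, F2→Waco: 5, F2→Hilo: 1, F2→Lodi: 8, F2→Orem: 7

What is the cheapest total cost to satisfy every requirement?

315

An optimal shipping plan:
  F1 to Waco: 5 pallets
  F1 to Lodi: 30 pallets
  F1 to Orem: 10 pallets
  F2 to Hilo: 10 pallets
Total cost = 315.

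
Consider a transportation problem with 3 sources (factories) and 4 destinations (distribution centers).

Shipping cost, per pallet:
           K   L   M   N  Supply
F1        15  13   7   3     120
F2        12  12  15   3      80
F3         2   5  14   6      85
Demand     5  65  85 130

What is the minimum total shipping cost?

1365

A cheapest plan:
  F1→M: 85 × 7 = 595
  F1→N: 35 × 3 = 105
  F2→N: 80 × 3 = 240
  F3→K: 5 × 2 = 10
  F3→L: 65 × 5 = 325
  F3→N: 15 × 6 = 90
Total = 595 + 105 + 240 + 10 + 325 + 90 = 1365.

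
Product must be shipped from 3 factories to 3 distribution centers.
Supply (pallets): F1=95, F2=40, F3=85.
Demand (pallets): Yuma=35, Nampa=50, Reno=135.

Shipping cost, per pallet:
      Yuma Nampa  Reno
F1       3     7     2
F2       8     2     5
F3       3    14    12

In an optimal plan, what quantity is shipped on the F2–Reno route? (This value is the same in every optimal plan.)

0

The minimum-cost plan:
  F1→Reno: 95 pallets
  F2→Nampa: 40 pallets
  F3→Yuma: 35 pallets
  F3→Nampa: 10 pallets
  F3→Reno: 40 pallets
Total cost = 995.
The route F2→Reno is not used.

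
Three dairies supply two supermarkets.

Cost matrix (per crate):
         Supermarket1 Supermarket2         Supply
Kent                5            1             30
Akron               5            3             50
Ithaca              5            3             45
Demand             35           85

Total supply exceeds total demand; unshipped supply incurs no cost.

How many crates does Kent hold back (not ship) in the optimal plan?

An optimal plan:
  Kent–Supermarket2: 30 × 1 = 30
  Akron–Supermarket1: 35 × 5 = 175
  Akron–Supermarket2: 10 × 3 = 30
  Ithaca–Supermarket2: 45 × 3 = 135
Total cost = 370.
Kent ships 30 of its 30, leaving 0.

0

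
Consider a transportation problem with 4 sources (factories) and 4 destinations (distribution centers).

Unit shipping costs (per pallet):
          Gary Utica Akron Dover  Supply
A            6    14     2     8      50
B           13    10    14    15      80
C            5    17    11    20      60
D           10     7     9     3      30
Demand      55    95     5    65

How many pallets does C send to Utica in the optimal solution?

5

Solving gives:
  A to Akron: 5 pallets
  A to Dover: 45 pallets
  B to Utica: 80 pallets
  C to Gary: 55 pallets
  C to Utica: 5 pallets
  D to Utica: 10 pallets
  D to Dover: 20 pallets
Total cost = 1660.
So C→Utica carries 5 pallets.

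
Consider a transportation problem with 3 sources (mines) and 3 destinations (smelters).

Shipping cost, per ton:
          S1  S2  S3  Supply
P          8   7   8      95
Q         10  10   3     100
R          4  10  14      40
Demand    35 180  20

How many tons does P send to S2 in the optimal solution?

The minimum-cost plan:
  P to S2: 95 tons
  Q to S2: 80 tons
  Q to S3: 20 tons
  R to S1: 35 tons
  R to S2: 5 tons
Total cost = 1715.
So P→S2 carries 95 tons.

95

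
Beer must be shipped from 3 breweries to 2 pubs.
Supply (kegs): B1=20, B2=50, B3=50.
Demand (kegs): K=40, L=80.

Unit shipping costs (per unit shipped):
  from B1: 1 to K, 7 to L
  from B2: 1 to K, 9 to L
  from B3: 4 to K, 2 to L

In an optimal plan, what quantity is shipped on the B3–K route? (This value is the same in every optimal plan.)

0

Optimal shipments:
  B1 to L: 20 × 7 = 140
  B2 to K: 40 × 1 = 40
  B2 to L: 10 × 9 = 90
  B3 to L: 50 × 2 = 100
Total cost = 370.
The route B3→K is not used.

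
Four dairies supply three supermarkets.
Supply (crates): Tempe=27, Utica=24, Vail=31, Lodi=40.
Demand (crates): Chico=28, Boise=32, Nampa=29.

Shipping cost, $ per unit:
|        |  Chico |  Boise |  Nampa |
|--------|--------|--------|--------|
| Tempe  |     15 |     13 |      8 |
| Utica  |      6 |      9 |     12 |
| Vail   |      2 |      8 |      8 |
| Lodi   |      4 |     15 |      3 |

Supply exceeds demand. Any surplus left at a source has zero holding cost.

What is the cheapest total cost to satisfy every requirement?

433

One minimum-cost allocation:
  Utica–Boise: 24 × $9 = $216
  Vail–Chico: 23 × $2 = $46
  Vail–Boise: 8 × $8 = $64
  Lodi–Chico: 5 × $4 = $20
  Lodi–Nampa: 29 × $3 = $87
Total = 216 + 46 + 64 + 20 + 87 = $433.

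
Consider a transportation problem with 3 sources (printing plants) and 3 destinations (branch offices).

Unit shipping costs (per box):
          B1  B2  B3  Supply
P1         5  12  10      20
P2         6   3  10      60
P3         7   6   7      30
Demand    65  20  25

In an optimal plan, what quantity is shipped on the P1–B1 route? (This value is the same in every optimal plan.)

20

Optimal shipments:
  P1->B1: 20 × 5 = 100
  P2->B1: 40 × 6 = 240
  P2->B2: 20 × 3 = 60
  P3->B1: 5 × 7 = 35
  P3->B3: 25 × 7 = 175
Total cost = 610.
So P1→B1 carries 20 boxes.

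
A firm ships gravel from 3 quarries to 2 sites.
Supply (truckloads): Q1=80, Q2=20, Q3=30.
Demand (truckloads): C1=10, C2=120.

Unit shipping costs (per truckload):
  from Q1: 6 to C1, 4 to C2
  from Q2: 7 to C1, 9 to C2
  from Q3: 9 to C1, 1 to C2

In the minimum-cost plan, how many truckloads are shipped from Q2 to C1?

Solving gives:
  Q1–C2: 80 × 4 = 320
  Q2–C1: 10 × 7 = 70
  Q2–C2: 10 × 9 = 90
  Q3–C2: 30 × 1 = 30
Total cost = 510.
So Q2→C1 carries 10 truckloads.

10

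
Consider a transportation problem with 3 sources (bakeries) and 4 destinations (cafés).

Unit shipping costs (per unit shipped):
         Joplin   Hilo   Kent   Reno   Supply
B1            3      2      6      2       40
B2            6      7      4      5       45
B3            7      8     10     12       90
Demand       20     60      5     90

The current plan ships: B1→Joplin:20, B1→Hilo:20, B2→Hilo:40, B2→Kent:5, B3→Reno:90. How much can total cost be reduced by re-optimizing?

Current plan cost = 20·3 + 20·2 + 40·7 + 5·4 + 90·12 = 1480.
Optimal plan:
  B1→Reno: 40 × 2 = 80
  B2→Reno: 45 × 5 = 225
  B3→Joplin: 20 × 7 = 140
  B3→Hilo: 60 × 8 = 480
  B3→Kent: 5 × 10 = 50
  B3→Reno: 5 × 12 = 60
Optimal cost = 1035.
Saving = 1480 − 1035 = 445.

445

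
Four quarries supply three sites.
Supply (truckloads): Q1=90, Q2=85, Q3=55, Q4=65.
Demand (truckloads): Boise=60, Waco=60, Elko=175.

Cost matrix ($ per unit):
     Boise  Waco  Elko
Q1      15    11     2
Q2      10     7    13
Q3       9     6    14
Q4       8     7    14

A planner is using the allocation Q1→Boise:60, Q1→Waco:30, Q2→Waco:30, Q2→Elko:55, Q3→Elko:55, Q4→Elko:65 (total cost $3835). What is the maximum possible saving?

1705

Current plan cost = 60·15 + 30·11 + 30·7 + 55·13 + 55·14 + 65·14 = $3835.
Optimal plan:
  Q1 to Elko: 90 × $2 = $180
  Q2 to Elko: 85 × $13 = $1105
  Q3 to Waco: 55 × $6 = $330
  Q4 to Boise: 60 × $8 = $480
  Q4 to Waco: 5 × $7 = $35
Optimal cost = $2130.
Saving = 3835 − 2130 = $1705.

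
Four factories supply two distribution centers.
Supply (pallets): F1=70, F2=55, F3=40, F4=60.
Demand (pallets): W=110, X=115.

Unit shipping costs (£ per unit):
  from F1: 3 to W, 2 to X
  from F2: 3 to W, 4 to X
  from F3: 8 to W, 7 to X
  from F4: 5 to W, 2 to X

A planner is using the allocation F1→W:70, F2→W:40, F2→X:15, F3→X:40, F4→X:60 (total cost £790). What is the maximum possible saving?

Current plan cost = 70·3 + 40·3 + 15·4 + 40·7 + 60·2 = £790.
Optimal plan:
  F1->W: 55 pallets
  F1->X: 15 pallets
  F2->W: 55 pallets
  F3->X: 40 pallets
  F4->X: 60 pallets
Optimal cost = £760.
Saving = 790 − 760 = £30.

30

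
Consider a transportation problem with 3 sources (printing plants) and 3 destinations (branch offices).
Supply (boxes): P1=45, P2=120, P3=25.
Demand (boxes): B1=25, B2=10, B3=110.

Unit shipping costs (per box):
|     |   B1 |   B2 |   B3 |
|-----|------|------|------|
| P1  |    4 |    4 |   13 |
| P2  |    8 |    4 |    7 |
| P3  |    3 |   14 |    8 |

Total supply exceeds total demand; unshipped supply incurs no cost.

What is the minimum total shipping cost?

885

One minimum-cost allocation:
  P1–B2: 10 boxes
  P2–B3: 110 boxes
  P3–B1: 25 boxes
Total cost = 885.
(Supply check: P1 ships 10; P2 ships 110; P3 ships 25.)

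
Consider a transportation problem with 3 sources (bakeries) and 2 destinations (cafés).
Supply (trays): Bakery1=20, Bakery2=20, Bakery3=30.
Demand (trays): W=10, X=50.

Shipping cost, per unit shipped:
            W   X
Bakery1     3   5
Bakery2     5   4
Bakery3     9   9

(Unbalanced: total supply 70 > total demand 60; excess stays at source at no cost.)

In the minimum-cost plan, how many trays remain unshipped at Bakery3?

10

Minimum-cost shipments:
  Bakery1 to W: 10 × 3 = 30
  Bakery1 to X: 10 × 5 = 50
  Bakery2 to X: 20 × 4 = 80
  Bakery3 to X: 20 × 9 = 180
Total cost = 340.
Bakery3 ships 20 of its 30, leaving 10.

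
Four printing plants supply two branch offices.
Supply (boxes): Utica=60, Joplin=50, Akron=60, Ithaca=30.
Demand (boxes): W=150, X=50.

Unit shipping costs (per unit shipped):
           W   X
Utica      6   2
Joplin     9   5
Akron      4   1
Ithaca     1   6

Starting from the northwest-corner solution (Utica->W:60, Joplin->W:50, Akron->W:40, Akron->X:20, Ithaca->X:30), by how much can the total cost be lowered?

Current plan cost = 60·6 + 50·9 + 40·4 + 20·1 + 30·6 = 1170.
Optimal plan:
  Utica–W: 10 × 6 = 60
  Utica–X: 50 × 2 = 100
  Joplin–W: 50 × 9 = 450
  Akron–W: 60 × 4 = 240
  Ithaca–W: 30 × 1 = 30
Optimal cost = 880.
Saving = 1170 − 880 = 290.

290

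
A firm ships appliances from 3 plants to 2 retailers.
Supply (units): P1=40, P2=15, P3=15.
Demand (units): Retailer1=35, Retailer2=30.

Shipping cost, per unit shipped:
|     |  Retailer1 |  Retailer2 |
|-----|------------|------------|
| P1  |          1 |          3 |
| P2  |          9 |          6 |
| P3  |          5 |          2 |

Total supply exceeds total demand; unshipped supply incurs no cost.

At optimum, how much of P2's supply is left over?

Minimum-cost shipments:
  P1 to Retailer1: 35 × 1 = 35
  P1 to Retailer2: 5 × 3 = 15
  P2 to Retailer2: 10 × 6 = 60
  P3 to Retailer2: 15 × 2 = 30
Total cost = 140.
P2 ships 10 of its 15, leaving 5.

5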